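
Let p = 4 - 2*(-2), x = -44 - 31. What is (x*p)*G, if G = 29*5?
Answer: -87000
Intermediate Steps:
x = -75
p = 8 (p = 4 + 4 = 8)
G = 145
(x*p)*G = -75*8*145 = -600*145 = -87000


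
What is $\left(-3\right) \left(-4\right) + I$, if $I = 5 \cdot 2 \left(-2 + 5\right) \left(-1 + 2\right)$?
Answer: $42$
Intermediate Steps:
$I = 30$ ($I = 10 \cdot 3 \cdot 1 = 10 \cdot 3 = 30$)
$\left(-3\right) \left(-4\right) + I = \left(-3\right) \left(-4\right) + 30 = 12 + 30 = 42$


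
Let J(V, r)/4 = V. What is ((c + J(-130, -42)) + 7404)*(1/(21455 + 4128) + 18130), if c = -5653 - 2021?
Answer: -366417634890/25583 ≈ -1.4323e+7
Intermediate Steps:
J(V, r) = 4*V
c = -7674
((c + J(-130, -42)) + 7404)*(1/(21455 + 4128) + 18130) = ((-7674 + 4*(-130)) + 7404)*(1/(21455 + 4128) + 18130) = ((-7674 - 520) + 7404)*(1/25583 + 18130) = (-8194 + 7404)*(1/25583 + 18130) = -790*463819791/25583 = -366417634890/25583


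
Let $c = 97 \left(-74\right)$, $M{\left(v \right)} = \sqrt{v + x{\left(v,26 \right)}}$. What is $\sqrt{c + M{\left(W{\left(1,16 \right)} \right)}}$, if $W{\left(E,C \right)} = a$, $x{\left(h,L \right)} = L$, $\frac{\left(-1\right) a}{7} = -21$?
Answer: $\sqrt{-7178 + \sqrt{173}} \approx 84.645 i$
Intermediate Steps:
$a = 147$ ($a = \left(-7\right) \left(-21\right) = 147$)
$W{\left(E,C \right)} = 147$
$M{\left(v \right)} = \sqrt{26 + v}$ ($M{\left(v \right)} = \sqrt{v + 26} = \sqrt{26 + v}$)
$c = -7178$
$\sqrt{c + M{\left(W{\left(1,16 \right)} \right)}} = \sqrt{-7178 + \sqrt{26 + 147}} = \sqrt{-7178 + \sqrt{173}}$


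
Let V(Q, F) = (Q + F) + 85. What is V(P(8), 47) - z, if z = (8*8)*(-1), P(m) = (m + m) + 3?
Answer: 215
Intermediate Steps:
P(m) = 3 + 2*m (P(m) = 2*m + 3 = 3 + 2*m)
V(Q, F) = 85 + F + Q (V(Q, F) = (F + Q) + 85 = 85 + F + Q)
z = -64 (z = 64*(-1) = -64)
V(P(8), 47) - z = (85 + 47 + (3 + 2*8)) - 1*(-64) = (85 + 47 + (3 + 16)) + 64 = (85 + 47 + 19) + 64 = 151 + 64 = 215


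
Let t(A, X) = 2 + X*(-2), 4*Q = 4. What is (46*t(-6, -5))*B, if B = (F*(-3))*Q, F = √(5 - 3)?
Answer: -1656*√2 ≈ -2341.9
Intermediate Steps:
Q = 1 (Q = (¼)*4 = 1)
F = √2 ≈ 1.4142
t(A, X) = 2 - 2*X
B = -3*√2 (B = (√2*(-3))*1 = -3*√2*1 = -3*√2 ≈ -4.2426)
(46*t(-6, -5))*B = (46*(2 - 2*(-5)))*(-3*√2) = (46*(2 + 10))*(-3*√2) = (46*12)*(-3*√2) = 552*(-3*√2) = -1656*√2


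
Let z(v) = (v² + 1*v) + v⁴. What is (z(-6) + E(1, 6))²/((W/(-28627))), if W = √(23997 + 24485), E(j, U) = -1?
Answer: -50258276875*√48482/48482 ≈ -2.2825e+8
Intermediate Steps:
z(v) = v + v² + v⁴ (z(v) = (v² + v) + v⁴ = (v + v²) + v⁴ = v + v² + v⁴)
W = √48482 ≈ 220.19
(z(-6) + E(1, 6))²/((W/(-28627))) = (-6*(1 - 6 + (-6)³) - 1)²/((√48482/(-28627))) = (-6*(1 - 6 - 216) - 1)²/((√48482*(-1/28627))) = (-6*(-221) - 1)²/((-√48482/28627)) = (1326 - 1)²*(-28627*√48482/48482) = 1325²*(-28627*√48482/48482) = 1755625*(-28627*√48482/48482) = -50258276875*√48482/48482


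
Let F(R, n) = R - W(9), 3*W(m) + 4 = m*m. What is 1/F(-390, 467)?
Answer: -3/1247 ≈ -0.0024058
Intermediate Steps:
W(m) = -4/3 + m²/3 (W(m) = -4/3 + (m*m)/3 = -4/3 + m²/3)
F(R, n) = -77/3 + R (F(R, n) = R - (-4/3 + (⅓)*9²) = R - (-4/3 + (⅓)*81) = R - (-4/3 + 27) = R - 1*77/3 = R - 77/3 = -77/3 + R)
1/F(-390, 467) = 1/(-77/3 - 390) = 1/(-1247/3) = -3/1247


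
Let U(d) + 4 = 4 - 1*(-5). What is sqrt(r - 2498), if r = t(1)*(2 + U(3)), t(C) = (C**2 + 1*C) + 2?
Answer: I*sqrt(2470) ≈ 49.699*I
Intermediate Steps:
U(d) = 5 (U(d) = -4 + (4 - 1*(-5)) = -4 + (4 + 5) = -4 + 9 = 5)
t(C) = 2 + C + C**2 (t(C) = (C**2 + C) + 2 = (C + C**2) + 2 = 2 + C + C**2)
r = 28 (r = (2 + 1 + 1**2)*(2 + 5) = (2 + 1 + 1)*7 = 4*7 = 28)
sqrt(r - 2498) = sqrt(28 - 2498) = sqrt(-2470) = I*sqrt(2470)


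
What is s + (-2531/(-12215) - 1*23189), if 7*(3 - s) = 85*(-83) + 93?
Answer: -271065769/12215 ≈ -22191.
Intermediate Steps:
s = 6983/7 (s = 3 - (85*(-83) + 93)/7 = 3 - (-7055 + 93)/7 = 3 - ⅐*(-6962) = 3 + 6962/7 = 6983/7 ≈ 997.57)
s + (-2531/(-12215) - 1*23189) = 6983/7 + (-2531/(-12215) - 1*23189) = 6983/7 + (-2531*(-1/12215) - 23189) = 6983/7 + (2531/12215 - 23189) = 6983/7 - 283251104/12215 = -271065769/12215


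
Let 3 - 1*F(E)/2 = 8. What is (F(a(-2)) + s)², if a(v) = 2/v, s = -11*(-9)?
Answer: 7921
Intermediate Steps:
s = 99
F(E) = -10 (F(E) = 6 - 2*8 = 6 - 16 = -10)
(F(a(-2)) + s)² = (-10 + 99)² = 89² = 7921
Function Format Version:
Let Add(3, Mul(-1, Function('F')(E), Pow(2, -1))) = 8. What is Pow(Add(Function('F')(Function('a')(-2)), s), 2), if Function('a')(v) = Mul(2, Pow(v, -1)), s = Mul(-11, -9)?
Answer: 7921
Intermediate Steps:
s = 99
Function('F')(E) = -10 (Function('F')(E) = Add(6, Mul(-2, 8)) = Add(6, -16) = -10)
Pow(Add(Function('F')(Function('a')(-2)), s), 2) = Pow(Add(-10, 99), 2) = Pow(89, 2) = 7921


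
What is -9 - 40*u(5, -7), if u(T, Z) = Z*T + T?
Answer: 1191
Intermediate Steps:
u(T, Z) = T + T*Z (u(T, Z) = T*Z + T = T + T*Z)
-9 - 40*u(5, -7) = -9 - 200*(1 - 7) = -9 - 200*(-6) = -9 - 40*(-30) = -9 + 1200 = 1191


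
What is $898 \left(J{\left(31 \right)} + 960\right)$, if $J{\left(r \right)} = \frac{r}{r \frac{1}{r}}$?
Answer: $889918$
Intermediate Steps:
$J{\left(r \right)} = r$ ($J{\left(r \right)} = \frac{r}{1} = r 1 = r$)
$898 \left(J{\left(31 \right)} + 960\right) = 898 \left(31 + 960\right) = 898 \cdot 991 = 889918$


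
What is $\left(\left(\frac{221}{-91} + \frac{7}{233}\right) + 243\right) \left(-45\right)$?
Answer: $- \frac{17658945}{1631} \approx -10827.0$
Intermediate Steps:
$\left(\left(\frac{221}{-91} + \frac{7}{233}\right) + 243\right) \left(-45\right) = \left(\left(221 \left(- \frac{1}{91}\right) + 7 \cdot \frac{1}{233}\right) + 243\right) \left(-45\right) = \left(\left(- \frac{17}{7} + \frac{7}{233}\right) + 243\right) \left(-45\right) = \left(- \frac{3912}{1631} + 243\right) \left(-45\right) = \frac{392421}{1631} \left(-45\right) = - \frac{17658945}{1631}$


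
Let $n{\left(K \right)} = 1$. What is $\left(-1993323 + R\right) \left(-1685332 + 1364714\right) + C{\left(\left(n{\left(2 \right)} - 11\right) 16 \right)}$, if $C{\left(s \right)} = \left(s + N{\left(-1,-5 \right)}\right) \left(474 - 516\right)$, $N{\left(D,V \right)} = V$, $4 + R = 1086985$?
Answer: $290589566286$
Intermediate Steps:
$R = 1086981$ ($R = -4 + 1086985 = 1086981$)
$C{\left(s \right)} = 210 - 42 s$ ($C{\left(s \right)} = \left(s - 5\right) \left(474 - 516\right) = \left(-5 + s\right) \left(-42\right) = 210 - 42 s$)
$\left(-1993323 + R\right) \left(-1685332 + 1364714\right) + C{\left(\left(n{\left(2 \right)} - 11\right) 16 \right)} = \left(-1993323 + 1086981\right) \left(-1685332 + 1364714\right) - \left(-210 + 42 \left(1 - 11\right) 16\right) = \left(-906342\right) \left(-320618\right) - \left(-210 + 42 \left(\left(-10\right) 16\right)\right) = 290589559356 + \left(210 - -6720\right) = 290589559356 + \left(210 + 6720\right) = 290589559356 + 6930 = 290589566286$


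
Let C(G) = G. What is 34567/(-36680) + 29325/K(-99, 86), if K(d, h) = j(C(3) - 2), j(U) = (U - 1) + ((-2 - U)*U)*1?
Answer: -358581567/36680 ≈ -9775.9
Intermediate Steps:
j(U) = -1 + U + U*(-2 - U) (j(U) = (-1 + U) + (U*(-2 - U))*1 = (-1 + U) + U*(-2 - U) = -1 + U + U*(-2 - U))
K(d, h) = -3 (K(d, h) = -1 - (3 - 2) - (3 - 2)² = -1 - 1*1 - 1*1² = -1 - 1 - 1*1 = -1 - 1 - 1 = -3)
34567/(-36680) + 29325/K(-99, 86) = 34567/(-36680) + 29325/(-3) = 34567*(-1/36680) + 29325*(-⅓) = -34567/36680 - 9775 = -358581567/36680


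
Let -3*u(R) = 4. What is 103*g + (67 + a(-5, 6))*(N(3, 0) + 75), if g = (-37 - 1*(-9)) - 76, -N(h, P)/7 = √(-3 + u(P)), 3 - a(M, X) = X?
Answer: -5912 - 448*I*√39/3 ≈ -5912.0 - 932.59*I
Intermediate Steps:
a(M, X) = 3 - X
u(R) = -4/3 (u(R) = -⅓*4 = -4/3)
N(h, P) = -7*I*√39/3 (N(h, P) = -7*√(-3 - 4/3) = -7*I*√39/3)
g = -104 (g = (-37 + 9) - 76 = -28 - 76 = -104)
103*g + (67 + a(-5, 6))*(N(3, 0) + 75) = 103*(-104) + (67 + (3 - 1*6))*(-7*I*√39/3 + 75) = -10712 + (67 + (3 - 6))*(75 - 7*I*√39/3) = -10712 + (67 - 3)*(75 - 7*I*√39/3) = -10712 + 64*(75 - 7*I*√39/3) = -10712 + (4800 - 448*I*√39/3) = -5912 - 448*I*√39/3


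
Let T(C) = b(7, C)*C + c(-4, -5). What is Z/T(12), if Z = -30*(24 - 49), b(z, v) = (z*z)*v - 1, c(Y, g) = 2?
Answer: 375/3523 ≈ 0.10644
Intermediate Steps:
b(z, v) = -1 + v*z² (b(z, v) = z²*v - 1 = v*z² - 1 = -1 + v*z²)
T(C) = 2 + C*(-1 + 49*C) (T(C) = (-1 + C*7²)*C + 2 = (-1 + C*49)*C + 2 = (-1 + 49*C)*C + 2 = C*(-1 + 49*C) + 2 = 2 + C*(-1 + 49*C))
Z = 750 (Z = -30*(-25) = 750)
Z/T(12) = 750/(2 + 12*(-1 + 49*12)) = 750/(2 + 12*(-1 + 588)) = 750/(2 + 12*587) = 750/(2 + 7044) = 750/7046 = 750*(1/7046) = 375/3523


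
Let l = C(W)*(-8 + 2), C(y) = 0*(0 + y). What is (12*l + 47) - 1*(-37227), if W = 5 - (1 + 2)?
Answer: 37274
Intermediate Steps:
W = 2 (W = 5 - 1*3 = 5 - 3 = 2)
C(y) = 0 (C(y) = 0*y = 0)
l = 0 (l = 0*(-8 + 2) = 0*(-6) = 0)
(12*l + 47) - 1*(-37227) = (12*0 + 47) - 1*(-37227) = (0 + 47) + 37227 = 47 + 37227 = 37274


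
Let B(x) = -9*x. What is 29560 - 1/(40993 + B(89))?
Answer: 1188075519/40192 ≈ 29560.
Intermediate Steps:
29560 - 1/(40993 + B(89)) = 29560 - 1/(40993 - 9*89) = 29560 - 1/(40993 - 801) = 29560 - 1/40192 = 1188075519/40192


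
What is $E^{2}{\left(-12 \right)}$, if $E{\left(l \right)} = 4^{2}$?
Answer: $256$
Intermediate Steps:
$E{\left(l \right)} = 16$
$E^{2}{\left(-12 \right)} = 16^{2} = 256$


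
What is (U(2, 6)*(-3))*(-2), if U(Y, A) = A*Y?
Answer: 72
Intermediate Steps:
(U(2, 6)*(-3))*(-2) = ((6*2)*(-3))*(-2) = (12*(-3))*(-2) = -36*(-2) = 72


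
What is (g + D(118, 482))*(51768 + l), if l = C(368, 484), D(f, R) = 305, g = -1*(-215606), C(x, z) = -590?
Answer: 11049893158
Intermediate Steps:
g = 215606
l = -590
(g + D(118, 482))*(51768 + l) = (215606 + 305)*(51768 - 590) = 215911*51178 = 11049893158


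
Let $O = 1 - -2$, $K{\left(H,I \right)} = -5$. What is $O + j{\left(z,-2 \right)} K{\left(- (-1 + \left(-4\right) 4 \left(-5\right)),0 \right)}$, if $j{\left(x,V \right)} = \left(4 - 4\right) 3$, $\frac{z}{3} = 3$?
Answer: $3$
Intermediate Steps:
$z = 9$ ($z = 3 \cdot 3 = 9$)
$j{\left(x,V \right)} = 0$ ($j{\left(x,V \right)} = 0 \cdot 3 = 0$)
$O = 3$ ($O = 1 + 2 = 3$)
$O + j{\left(z,-2 \right)} K{\left(- (-1 + \left(-4\right) 4 \left(-5\right)),0 \right)} = 3 + 0 \left(-5\right) = 3 + 0 = 3$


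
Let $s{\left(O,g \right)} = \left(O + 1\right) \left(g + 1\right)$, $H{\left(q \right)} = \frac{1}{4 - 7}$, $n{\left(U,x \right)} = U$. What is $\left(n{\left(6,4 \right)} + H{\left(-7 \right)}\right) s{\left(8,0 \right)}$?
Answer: $51$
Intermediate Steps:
$H{\left(q \right)} = - \frac{1}{3}$ ($H{\left(q \right)} = \frac{1}{-3} = - \frac{1}{3}$)
$s{\left(O,g \right)} = \left(1 + O\right) \left(1 + g\right)$
$\left(n{\left(6,4 \right)} + H{\left(-7 \right)}\right) s{\left(8,0 \right)} = \left(6 - \frac{1}{3}\right) \left(1 + 8 + 0 + 8 \cdot 0\right) = \frac{17 \left(1 + 8 + 0 + 0\right)}{3} = \frac{17}{3} \cdot 9 = 51$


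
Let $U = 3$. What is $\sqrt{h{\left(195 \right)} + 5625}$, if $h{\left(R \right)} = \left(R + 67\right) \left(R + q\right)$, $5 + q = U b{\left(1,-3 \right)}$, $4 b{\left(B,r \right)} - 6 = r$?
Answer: $\frac{\sqrt{223978}}{2} \approx 236.63$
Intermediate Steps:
$b{\left(B,r \right)} = \frac{3}{2} + \frac{r}{4}$
$q = - \frac{11}{4}$ ($q = -5 + 3 \left(\frac{3}{2} + \frac{1}{4} \left(-3\right)\right) = -5 + 3 \left(\frac{3}{2} - \frac{3}{4}\right) = -5 + 3 \cdot \frac{3}{4} = -5 + \frac{9}{4} = - \frac{11}{4} \approx -2.75$)
$h{\left(R \right)} = \left(67 + R\right) \left(- \frac{11}{4} + R\right)$ ($h{\left(R \right)} = \left(R + 67\right) \left(R - \frac{11}{4}\right) = \left(67 + R\right) \left(- \frac{11}{4} + R\right)$)
$\sqrt{h{\left(195 \right)} + 5625} = \sqrt{\left(- \frac{737}{4} + 195^{2} + \frac{257}{4} \cdot 195\right) + 5625} = \sqrt{\left(- \frac{737}{4} + 38025 + \frac{50115}{4}\right) + 5625} = \sqrt{\frac{100739}{2} + 5625} = \sqrt{\frac{111989}{2}} = \frac{\sqrt{223978}}{2}$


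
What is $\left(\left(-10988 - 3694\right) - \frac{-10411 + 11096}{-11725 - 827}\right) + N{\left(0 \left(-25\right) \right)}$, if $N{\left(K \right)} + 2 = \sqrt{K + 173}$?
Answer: $- \frac{184312883}{12552} + \sqrt{173} \approx -14671.0$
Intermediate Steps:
$N{\left(K \right)} = -2 + \sqrt{173 + K}$ ($N{\left(K \right)} = -2 + \sqrt{K + 173} = -2 + \sqrt{173 + K}$)
$\left(\left(-10988 - 3694\right) - \frac{-10411 + 11096}{-11725 - 827}\right) + N{\left(0 \left(-25\right) \right)} = \left(\left(-10988 - 3694\right) - \frac{-10411 + 11096}{-11725 - 827}\right) - \left(2 - \sqrt{173 + 0 \left(-25\right)}\right) = \left(-14682 - \frac{685}{-12552}\right) - \left(2 - \sqrt{173 + 0}\right) = \left(-14682 - 685 \left(- \frac{1}{12552}\right)\right) - \left(2 - \sqrt{173}\right) = \left(-14682 - - \frac{685}{12552}\right) - \left(2 - \sqrt{173}\right) = \left(-14682 + \frac{685}{12552}\right) - \left(2 - \sqrt{173}\right) = - \frac{184287779}{12552} - \left(2 - \sqrt{173}\right) = - \frac{184312883}{12552} + \sqrt{173}$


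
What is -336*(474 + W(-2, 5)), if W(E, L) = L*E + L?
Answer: -157584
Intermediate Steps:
W(E, L) = L + E*L (W(E, L) = E*L + L = L + E*L)
-336*(474 + W(-2, 5)) = -336*(474 + 5*(1 - 2)) = -336*(474 + 5*(-1)) = -336*(474 - 5) = -336*469 = -157584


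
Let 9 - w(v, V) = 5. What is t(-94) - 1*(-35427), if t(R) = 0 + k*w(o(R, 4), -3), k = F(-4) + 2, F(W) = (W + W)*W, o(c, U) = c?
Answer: 35563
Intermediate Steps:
w(v, V) = 4 (w(v, V) = 9 - 1*5 = 9 - 5 = 4)
F(W) = 2*W² (F(W) = (2*W)*W = 2*W²)
k = 34 (k = 2*(-4)² + 2 = 2*16 + 2 = 32 + 2 = 34)
t(R) = 136 (t(R) = 0 + 34*4 = 0 + 136 = 136)
t(-94) - 1*(-35427) = 136 - 1*(-35427) = 136 + 35427 = 35563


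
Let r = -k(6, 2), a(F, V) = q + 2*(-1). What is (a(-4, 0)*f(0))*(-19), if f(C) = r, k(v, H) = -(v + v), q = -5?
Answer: 1596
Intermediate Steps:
k(v, H) = -2*v
a(F, V) = -7 (a(F, V) = -5 + 2*(-1) = -5 - 2 = -7)
r = 12 (r = -(-2)*6 = -1*(-12) = 12)
f(C) = 12
(a(-4, 0)*f(0))*(-19) = -7*12*(-19) = -84*(-19) = 1596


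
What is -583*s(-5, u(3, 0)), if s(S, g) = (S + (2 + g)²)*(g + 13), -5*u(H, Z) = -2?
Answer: -742159/125 ≈ -5937.3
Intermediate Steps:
u(H, Z) = ⅖ (u(H, Z) = -⅕*(-2) = ⅖)
s(S, g) = (13 + g)*(S + (2 + g)²) (s(S, g) = (S + (2 + g)²)*(13 + g) = (13 + g)*(S + (2 + g)²))
-583*s(-5, u(3, 0)) = -583*(13*(-5) + 13*(2 + ⅖)² - 5*⅖ + 2*(2 + ⅖)²/5) = -583*(-65 + 13*(12/5)² - 2 + 2*(12/5)²/5) = -583*(-65 + 13*(144/25) - 2 + (⅖)*(144/25)) = -583*(-65 + 1872/25 - 2 + 288/125) = -583*1273/125 = -742159/125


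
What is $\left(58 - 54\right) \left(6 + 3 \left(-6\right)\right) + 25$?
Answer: $-23$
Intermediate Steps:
$\left(58 - 54\right) \left(6 + 3 \left(-6\right)\right) + 25 = 4 \left(6 - 18\right) + 25 = 4 \left(-12\right) + 25 = -48 + 25 = -23$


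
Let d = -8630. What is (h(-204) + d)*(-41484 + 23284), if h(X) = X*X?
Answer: -600345200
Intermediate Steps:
h(X) = X²
(h(-204) + d)*(-41484 + 23284) = ((-204)² - 8630)*(-41484 + 23284) = (41616 - 8630)*(-18200) = 32986*(-18200) = -600345200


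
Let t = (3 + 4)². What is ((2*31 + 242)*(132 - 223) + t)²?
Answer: 762588225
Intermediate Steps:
t = 49 (t = 7² = 49)
((2*31 + 242)*(132 - 223) + t)² = ((2*31 + 242)*(132 - 223) + 49)² = ((62 + 242)*(-91) + 49)² = (304*(-91) + 49)² = (-27664 + 49)² = (-27615)² = 762588225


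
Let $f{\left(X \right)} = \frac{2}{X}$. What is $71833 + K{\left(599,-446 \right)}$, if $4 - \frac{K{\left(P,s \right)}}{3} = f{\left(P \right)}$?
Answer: $\frac{43035149}{599} \approx 71845.0$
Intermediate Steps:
$K{\left(P,s \right)} = 12 - \frac{6}{P}$ ($K{\left(P,s \right)} = 12 - 3 \frac{2}{P} = 12 - \frac{6}{P}$)
$71833 + K{\left(599,-446 \right)} = 71833 + \left(12 - \frac{6}{599}\right) = 71833 + \frac{7182}{599} = \frac{43035149}{599}$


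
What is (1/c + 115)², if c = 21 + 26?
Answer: 29224836/2209 ≈ 13230.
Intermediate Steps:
c = 47
(1/c + 115)² = (1/47 + 115)² = (5406/47)² = 29224836/2209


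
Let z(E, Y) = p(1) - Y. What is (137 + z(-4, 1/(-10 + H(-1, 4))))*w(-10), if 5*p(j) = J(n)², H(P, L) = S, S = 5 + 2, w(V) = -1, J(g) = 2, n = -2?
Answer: -2072/15 ≈ -138.13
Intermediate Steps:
S = 7
H(P, L) = 7
p(j) = ⅘ (p(j) = (⅕)*2² = (⅕)*4 = ⅘)
z(E, Y) = ⅘ - Y
(137 + z(-4, 1/(-10 + H(-1, 4))))*w(-10) = (137 + (⅘ - 1/(-10 + 7)))*(-1) = (137 + (⅘ - 1/(-3)))*(-1) = (137 + (⅘ - 1*(-⅓)))*(-1) = (137 + (⅘ + ⅓))*(-1) = (137 + 17/15)*(-1) = (2072/15)*(-1) = -2072/15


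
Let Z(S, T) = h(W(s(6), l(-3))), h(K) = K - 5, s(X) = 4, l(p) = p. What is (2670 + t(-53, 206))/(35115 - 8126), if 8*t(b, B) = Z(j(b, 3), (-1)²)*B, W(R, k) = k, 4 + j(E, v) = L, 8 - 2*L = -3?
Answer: 2464/26989 ≈ 0.091296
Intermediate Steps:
L = 11/2 (L = 4 - ½*(-3) = 4 + 3/2 = 11/2 ≈ 5.5000)
j(E, v) = 3/2 (j(E, v) = -4 + 11/2 = 3/2)
h(K) = -5 + K
Z(S, T) = -8 (Z(S, T) = -5 - 3 = -8)
t(b, B) = -B (t(b, B) = (-8*B)/8 = -B)
(2670 + t(-53, 206))/(35115 - 8126) = (2670 - 1*206)/(35115 - 8126) = (2670 - 206)/26989 = 2464*(1/26989) = 2464/26989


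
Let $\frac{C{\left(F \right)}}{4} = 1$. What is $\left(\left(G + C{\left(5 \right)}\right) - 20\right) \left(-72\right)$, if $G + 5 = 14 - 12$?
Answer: $1368$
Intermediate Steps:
$G = -3$ ($G = -5 + \left(14 - 12\right) = -5 + 2 = -3$)
$C{\left(F \right)} = 4$ ($C{\left(F \right)} = 4 \cdot 1 = 4$)
$\left(\left(G + C{\left(5 \right)}\right) - 20\right) \left(-72\right) = \left(\left(-3 + 4\right) - 20\right) \left(-72\right) = \left(1 - 20\right) \left(-72\right) = \left(-19\right) \left(-72\right) = 1368$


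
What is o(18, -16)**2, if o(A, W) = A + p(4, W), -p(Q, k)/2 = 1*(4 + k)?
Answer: 1764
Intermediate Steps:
p(Q, k) = -8 - 2*k (p(Q, k) = -2*(4 + k) = -8 - 2*k)
o(A, W) = -8 + A - 2*W (o(A, W) = A + (-8 - 2*W) = -8 + A - 2*W)
o(18, -16)**2 = (-8 + 18 - 2*(-16))**2 = (-8 + 18 + 32)**2 = 42**2 = 1764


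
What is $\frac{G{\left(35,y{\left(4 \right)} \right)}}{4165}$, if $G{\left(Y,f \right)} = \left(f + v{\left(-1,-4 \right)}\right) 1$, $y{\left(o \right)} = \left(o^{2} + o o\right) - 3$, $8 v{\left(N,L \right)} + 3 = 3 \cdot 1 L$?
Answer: $\frac{31}{4760} \approx 0.0065126$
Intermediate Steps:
$v{\left(N,L \right)} = - \frac{3}{8} + \frac{3 L}{8}$ ($v{\left(N,L \right)} = - \frac{3}{8} + \frac{3 \cdot 1 L}{8} = - \frac{3}{8} + \frac{3 L}{8}$)
$y{\left(o \right)} = -3 + 2 o^{2}$ ($y{\left(o \right)} = \left(o^{2} + o^{2}\right) - 3 = 2 o^{2} - 3 = -3 + 2 o^{2}$)
$G{\left(Y,f \right)} = - \frac{15}{8} + f$ ($G{\left(Y,f \right)} = \left(f + \left(- \frac{3}{8} + \frac{3}{8} \left(-4\right)\right)\right) 1 = \left(f - \frac{15}{8}\right) 1 = \left(- \frac{15}{8} + f\right) 1 = - \frac{15}{8} + f$)
$\frac{G{\left(35,y{\left(4 \right)} \right)}}{4165} = \frac{- \frac{15}{8} - \left(3 - 2 \cdot 4^{2}\right)}{4165} = \left(- \frac{15}{8} + \left(-3 + 2 \cdot 16\right)\right) \frac{1}{4165} = \left(- \frac{15}{8} + \left(-3 + 32\right)\right) \frac{1}{4165} = \left(- \frac{15}{8} + 29\right) \frac{1}{4165} = \frac{217}{8} \cdot \frac{1}{4165} = \frac{31}{4760}$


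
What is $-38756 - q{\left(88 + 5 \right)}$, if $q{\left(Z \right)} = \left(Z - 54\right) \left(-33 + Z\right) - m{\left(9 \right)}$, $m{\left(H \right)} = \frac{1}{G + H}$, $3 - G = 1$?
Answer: $- \frac{452055}{11} \approx -41096.0$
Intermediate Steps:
$G = 2$ ($G = 3 - 1 = 2$)
$m{\left(H \right)} = \frac{1}{2 + H}$
$q{\left(Z \right)} = - \frac{1}{11} + \left(-54 + Z\right) \left(-33 + Z\right)$ ($q{\left(Z \right)} = \left(Z - 54\right) \left(-33 + Z\right) - \frac{1}{2 + 9} = \left(-54 + Z\right) \left(-33 + Z\right) - \frac{1}{11} = - \frac{1}{11} + \left(-54 + Z\right) \left(-33 + Z\right)$)
$-38756 - q{\left(88 + 5 \right)} = -38756 - \left(\frac{19601}{11} + \left(88 + 5\right)^{2} - 87 \left(88 + 5\right)\right) = -38756 - \left(\frac{19601}{11} + 93^{2} - 8091\right) = -38756 - \left(\frac{19601}{11} + 8649 - 8091\right) = -38756 - \frac{25739}{11} = - \frac{452055}{11}$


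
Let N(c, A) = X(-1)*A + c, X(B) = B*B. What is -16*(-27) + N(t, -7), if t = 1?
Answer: 426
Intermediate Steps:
X(B) = B²
N(c, A) = A + c (N(c, A) = (-1)²*A + c = 1*A + c = A + c)
-16*(-27) + N(t, -7) = -16*(-27) + (-7 + 1) = 432 - 6 = 426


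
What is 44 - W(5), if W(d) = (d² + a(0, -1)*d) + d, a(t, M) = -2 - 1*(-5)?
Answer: -1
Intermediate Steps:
a(t, M) = 3 (a(t, M) = -2 + 5 = 3)
W(d) = d² + 4*d (W(d) = (d² + 3*d) + d = d² + 4*d)
44 - W(5) = 44 - 5*(4 + 5) = 44 - 5*9 = 44 - 1*45 = 44 - 45 = -1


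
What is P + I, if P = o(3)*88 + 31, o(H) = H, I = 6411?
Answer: 6706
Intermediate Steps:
P = 295 (P = 3*88 + 31 = 264 + 31 = 295)
P + I = 295 + 6411 = 6706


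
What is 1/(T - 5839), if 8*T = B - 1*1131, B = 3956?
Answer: -8/43887 ≈ -0.00018229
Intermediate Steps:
T = 2825/8 (T = (3956 - 1*1131)/8 = (3956 - 1131)/8 = (1/8)*2825 = 2825/8 ≈ 353.13)
1/(T - 5839) = 1/(2825/8 - 5839) = 1/(-43887/8) = -8/43887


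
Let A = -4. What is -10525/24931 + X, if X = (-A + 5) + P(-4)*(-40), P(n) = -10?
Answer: 10186254/24931 ≈ 408.58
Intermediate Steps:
X = 409 (X = (-1*(-4) + 5) - 10*(-40) = (4 + 5) + 400 = 9 + 400 = 409)
-10525/24931 + X = -10525/24931 + 409 = 10186254/24931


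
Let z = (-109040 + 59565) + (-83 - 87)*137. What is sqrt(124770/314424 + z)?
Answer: I*sqrt(49956160227765)/26202 ≈ 269.75*I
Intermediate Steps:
z = -72765 (z = -49475 - 170*137 = -49475 - 23290 = -72765)
sqrt(124770/314424 + z) = sqrt(124770/314424 - 72765) = sqrt(124770*(1/314424) - 72765) = sqrt(20795/52404 - 72765) = sqrt(-3813156265/52404) = I*sqrt(49956160227765)/26202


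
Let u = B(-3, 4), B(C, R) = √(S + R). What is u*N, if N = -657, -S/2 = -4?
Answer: -1314*√3 ≈ -2275.9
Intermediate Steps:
S = 8 (S = -2*(-4) = 8)
B(C, R) = √(8 + R)
u = 2*√3 (u = √(8 + 4) = √12 = 2*√3 ≈ 3.4641)
u*N = (2*√3)*(-657) = -1314*√3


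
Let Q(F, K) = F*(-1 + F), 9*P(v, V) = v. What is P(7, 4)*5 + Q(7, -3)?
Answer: 413/9 ≈ 45.889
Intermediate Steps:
P(v, V) = v/9
P(7, 4)*5 + Q(7, -3) = ((1/9)*7)*5 + 7*(-1 + 7) = (7/9)*5 + 7*6 = 35/9 + 42 = 413/9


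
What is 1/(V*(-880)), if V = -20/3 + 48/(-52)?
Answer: 39/260480 ≈ 0.00014972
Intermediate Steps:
V = -296/39 (V = -20*⅓ + 48*(-1/52) = -20/3 - 12/13 = -296/39 ≈ -7.5897)
1/(V*(-880)) = 1/(-296/39*(-880)) = 1/(260480/39) = 39/260480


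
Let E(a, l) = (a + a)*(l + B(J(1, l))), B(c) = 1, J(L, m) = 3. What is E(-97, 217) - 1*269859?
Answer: -312151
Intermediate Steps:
E(a, l) = 2*a*(1 + l) (E(a, l) = (a + a)*(l + 1) = (2*a)*(1 + l) = 2*a*(1 + l))
E(-97, 217) - 1*269859 = 2*(-97)*(1 + 217) - 1*269859 = 2*(-97)*218 - 269859 = -42292 - 269859 = -312151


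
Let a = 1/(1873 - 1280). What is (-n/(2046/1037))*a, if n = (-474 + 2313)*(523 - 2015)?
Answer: 474218026/202213 ≈ 2345.1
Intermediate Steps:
n = -2743788 (n = 1839*(-1492) = -2743788)
a = 1/593 ≈ 0.0016863
(-n/(2046/1037))*a = -(-2743788)/(2046/1037)*(1/593) = -(-2743788)/(2046*(1/1037))*(1/593) = -(-2743788)/2046/1037*(1/593) = -(-2743788)*1037/2046*(1/593) = -1*(-474218026/341)*(1/593) = (474218026/341)*(1/593) = 474218026/202213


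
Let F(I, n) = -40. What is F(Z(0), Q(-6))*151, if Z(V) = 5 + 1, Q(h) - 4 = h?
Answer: -6040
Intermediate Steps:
Q(h) = 4 + h
Z(V) = 6
F(Z(0), Q(-6))*151 = -40*151 = -6040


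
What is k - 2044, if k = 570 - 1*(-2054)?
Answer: 580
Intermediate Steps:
k = 2624 (k = 570 + 2054 = 2624)
k - 2044 = 2624 - 2044 = 580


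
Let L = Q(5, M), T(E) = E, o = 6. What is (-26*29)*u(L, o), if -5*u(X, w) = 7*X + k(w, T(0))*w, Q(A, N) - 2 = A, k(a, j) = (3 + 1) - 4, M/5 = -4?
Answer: 36946/5 ≈ 7389.2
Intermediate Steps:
M = -20 (M = 5*(-4) = -20)
k(a, j) = 0 (k(a, j) = 4 - 4 = 0)
Q(A, N) = 2 + A
L = 7 (L = 2 + 5 = 7)
u(X, w) = -7*X/5 (u(X, w) = -(7*X + 0*w)/5 = -(7*X + 0)/5 = -7*X/5)
(-26*29)*u(L, o) = (-26*29)*(-7/5*7) = -754*(-49/5) = 36946/5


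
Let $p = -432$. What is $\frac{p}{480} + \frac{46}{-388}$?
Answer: $- \frac{494}{485} \approx -1.0186$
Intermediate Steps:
$\frac{p}{480} + \frac{46}{-388} = - \frac{432}{480} + \frac{46}{-388} = \left(-432\right) \frac{1}{480} + 46 \left(- \frac{1}{388}\right) = - \frac{9}{10} - \frac{23}{194} = - \frac{494}{485}$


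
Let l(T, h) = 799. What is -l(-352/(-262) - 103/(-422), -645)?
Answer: -799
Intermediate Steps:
-l(-352/(-262) - 103/(-422), -645) = -1*799 = -799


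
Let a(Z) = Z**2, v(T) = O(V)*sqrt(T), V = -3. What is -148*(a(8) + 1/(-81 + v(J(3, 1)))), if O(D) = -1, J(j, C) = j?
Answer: -10350898/1093 - 74*sqrt(3)/3279 ≈ -9470.2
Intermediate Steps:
v(T) = -sqrt(T)
-148*(a(8) + 1/(-81 + v(J(3, 1)))) = -148*(8**2 + 1/(-81 - sqrt(3))) = -148*(64 + 1/(-81 - sqrt(3))) = -9472 - 148/(-81 - sqrt(3))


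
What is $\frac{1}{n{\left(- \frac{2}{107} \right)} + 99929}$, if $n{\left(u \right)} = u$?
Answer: $\frac{107}{10692401} \approx 1.0007 \cdot 10^{-5}$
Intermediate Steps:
$\frac{1}{n{\left(- \frac{2}{107} \right)} + 99929} = \frac{1}{- \frac{2}{107} + 99929} = \frac{1}{\frac{10692401}{107}} = \frac{107}{10692401}$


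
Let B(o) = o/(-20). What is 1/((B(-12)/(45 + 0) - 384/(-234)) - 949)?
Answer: -975/923662 ≈ -0.0010556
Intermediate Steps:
B(o) = -o/20 (B(o) = o*(-1/20) = -o/20)
1/((B(-12)/(45 + 0) - 384/(-234)) - 949) = 1/(((-1/20*(-12))/(45 + 0) - 384/(-234)) - 949) = 1/(((3/5)/45 - 384*(-1/234)) - 949) = 1/(((3/5)*(1/45) + 64/39) - 949) = 1/((1/75 + 64/39) - 949) = 1/(1613/975 - 949) = 1/(-923662/975) = -975/923662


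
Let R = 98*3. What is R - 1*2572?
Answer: -2278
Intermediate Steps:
R = 294
R - 1*2572 = 294 - 1*2572 = 294 - 2572 = -2278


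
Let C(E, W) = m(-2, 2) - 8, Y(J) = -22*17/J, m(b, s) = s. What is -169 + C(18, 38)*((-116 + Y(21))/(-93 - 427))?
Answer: -31039/182 ≈ -170.54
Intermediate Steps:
Y(J) = -374/J (Y(J) = -22*17/J = -374/J)
C(E, W) = -6 (C(E, W) = 2 - 8 = -6)
-169 + C(18, 38)*((-116 + Y(21))/(-93 - 427)) = -169 - 6*(-116 - 374/21)/(-93 - 427) = -169 - 6*(-116 - 374*1/21)/(-520) = -169 - 6*(-116 - 374/21)*(-1)/520 = -169 - (-5620)*(-1)/(7*520) = -169 - 6*281/1092 = -169 - 281/182 = -31039/182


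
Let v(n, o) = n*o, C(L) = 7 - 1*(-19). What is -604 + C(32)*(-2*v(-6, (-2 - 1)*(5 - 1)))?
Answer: -4348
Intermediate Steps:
C(L) = 26 (C(L) = 7 + 19 = 26)
-604 + C(32)*(-2*v(-6, (-2 - 1)*(5 - 1))) = -604 + 26*(-(-12)*(-2 - 1)*(5 - 1)) = -604 + 26*(-(-12)*(-3*4)) = -604 + 26*(-(-12)*(-12)) = -604 + 26*(-2*72) = -604 + 26*(-144) = -604 - 3744 = -4348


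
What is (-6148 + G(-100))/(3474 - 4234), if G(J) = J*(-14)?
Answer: 1187/190 ≈ 6.2474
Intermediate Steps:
G(J) = -14*J
(-6148 + G(-100))/(3474 - 4234) = (-6148 - 14*(-100))/(3474 - 4234) = (-6148 + 1400)/(-760) = -4748*(-1/760) = 1187/190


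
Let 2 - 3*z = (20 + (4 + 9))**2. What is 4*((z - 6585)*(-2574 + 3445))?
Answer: -72613528/3 ≈ -2.4205e+7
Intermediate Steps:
z = -1087/3 (z = 2/3 - (20 + (4 + 9))**2/3 = 2/3 - (20 + 13)**2/3 = 2/3 - 1/3*33**2 = 2/3 - 1/3*1089 = 2/3 - 363 = -1087/3 ≈ -362.33)
4*((z - 6585)*(-2574 + 3445)) = 4*((-1087/3 - 6585)*(-2574 + 3445)) = 4*(-20842/3*871) = 4*(-18153382/3) = -72613528/3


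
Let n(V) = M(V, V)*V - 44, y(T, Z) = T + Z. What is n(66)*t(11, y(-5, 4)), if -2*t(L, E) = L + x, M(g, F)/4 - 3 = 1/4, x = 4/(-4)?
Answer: -4070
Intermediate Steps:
x = -1 (x = 4*(-1/4) = -1)
M(g, F) = 13 (M(g, F) = 12 + 4/4 = 12 + 4*(1/4) = 12 + 1 = 13)
t(L, E) = 1/2 - L/2 (t(L, E) = -(L - 1)/2 = -(-1 + L)/2 = 1/2 - L/2)
n(V) = -44 + 13*V (n(V) = 13*V - 44 = -44 + 13*V)
n(66)*t(11, y(-5, 4)) = (-44 + 13*66)*(1/2 - 1/2*11) = (-44 + 858)*(1/2 - 11/2) = 814*(-5) = -4070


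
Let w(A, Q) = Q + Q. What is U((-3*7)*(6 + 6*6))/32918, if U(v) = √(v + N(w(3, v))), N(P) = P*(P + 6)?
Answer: 21*√7030/32918 ≈ 0.053489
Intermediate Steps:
w(A, Q) = 2*Q
N(P) = P*(6 + P)
U(v) = √(v + 2*v*(6 + 2*v)) (U(v) = √(v + (2*v)*(6 + 2*v)) = √(v + 2*v*(6 + 2*v)))
U((-3*7)*(6 + 6*6))/32918 = √(((-3*7)*(6 + 6*6))*(13 + 4*((-3*7)*(6 + 6*6))))/32918 = √((-21*(6 + 36))*(13 + 4*(-21*(6 + 36))))*(1/32918) = √((-21*42)*(13 + 4*(-21*42)))*(1/32918) = √(-882*(13 + 4*(-882)))*(1/32918) = √(-882*(13 - 3528))*(1/32918) = √(-882*(-3515))*(1/32918) = √3100230*(1/32918) = (21*√7030)*(1/32918) = 21*√7030/32918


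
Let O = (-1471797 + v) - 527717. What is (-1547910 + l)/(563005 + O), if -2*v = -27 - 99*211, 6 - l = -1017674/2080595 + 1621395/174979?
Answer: 563533795110970699/519168743834187755 ≈ 1.0855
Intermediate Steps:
l = -1011032156149/364060432505 (l = 6 - (-1017674/2080595 + 1621395/174979) = 6 - 1*3195394751179/364060432505 = 6 - 3195394751179/364060432505 = -1011032156149/364060432505 ≈ -2.7771)
v = 10458 (v = -(-27 - 99*211)/2 = -(-27 - 20889)/2 = -1/2*(-20916) = 10458)
O = -1989056 (O = (-1471797 + 10458) - 527717 = -1461339 - 527717 = -1989056)
(-1547910 + l)/(563005 + O) = (-1547910 - 1011032156149/364060432505)/(563005 - 1989056) = -563533795110970699/364060432505/(-1426051) = -563533795110970699/364060432505*(-1/1426051) = 563533795110970699/519168743834187755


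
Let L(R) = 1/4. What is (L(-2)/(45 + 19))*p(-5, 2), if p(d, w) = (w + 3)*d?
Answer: -25/256 ≈ -0.097656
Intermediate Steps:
L(R) = ¼
p(d, w) = d*(3 + w) (p(d, w) = (3 + w)*d = d*(3 + w))
(L(-2)/(45 + 19))*p(-5, 2) = ((¼)/(45 + 19))*(-5*(3 + 2)) = ((¼)/64)*(-5*5) = ((1/64)*(¼))*(-25) = (1/256)*(-25) = -25/256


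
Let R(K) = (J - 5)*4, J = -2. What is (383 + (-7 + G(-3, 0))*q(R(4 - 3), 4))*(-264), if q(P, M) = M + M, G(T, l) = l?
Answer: -86328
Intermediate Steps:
R(K) = -28 (R(K) = (-2 - 5)*4 = -7*4 = -28)
q(P, M) = 2*M
(383 + (-7 + G(-3, 0))*q(R(4 - 3), 4))*(-264) = (383 + (-7 + 0)*(2*4))*(-264) = (383 - 7*8)*(-264) = (383 - 56)*(-264) = 327*(-264) = -86328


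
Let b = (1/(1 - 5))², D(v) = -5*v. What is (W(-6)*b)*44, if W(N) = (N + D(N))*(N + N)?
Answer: -792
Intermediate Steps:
b = 1/16 (b = (1/(-4))² = (-¼)² = 1/16 ≈ 0.062500)
W(N) = -8*N² (W(N) = (N - 5*N)*(N + N) = (-4*N)*(2*N) = -8*N²)
(W(-6)*b)*44 = (-8*(-6)²*(1/16))*44 = (-8*36*(1/16))*44 = -288*1/16*44 = -18*44 = -792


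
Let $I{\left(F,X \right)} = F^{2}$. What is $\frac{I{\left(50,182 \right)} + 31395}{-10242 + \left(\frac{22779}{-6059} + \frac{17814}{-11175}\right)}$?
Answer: $- \frac{765002523625}{231280465667} \approx -3.3077$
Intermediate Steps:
$\frac{I{\left(50,182 \right)} + 31395}{-10242 + \left(\frac{22779}{-6059} + \frac{17814}{-11175}\right)} = \frac{50^{2} + 31395}{-10242 + \left(\frac{22779}{-6059} + \frac{17814}{-11175}\right)} = \frac{2500 + 31395}{-10242 + \left(22779 \left(- \frac{1}{6059}\right) + 17814 \left(- \frac{1}{11175}\right)\right)} = \frac{33895}{-10242 - \frac{120830117}{22569775}} = \frac{33895}{- \frac{231280465667}{22569775}} = 33895 \left(- \frac{22569775}{231280465667}\right) = - \frac{765002523625}{231280465667}$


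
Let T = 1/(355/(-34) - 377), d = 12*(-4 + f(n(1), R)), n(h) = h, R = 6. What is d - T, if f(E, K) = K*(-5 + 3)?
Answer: -2529182/13173 ≈ -192.00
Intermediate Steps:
f(E, K) = -2*K (f(E, K) = K*(-2) = -2*K)
d = -192 (d = 12*(-4 - 2*6) = 12*(-4 - 12) = 12*(-16) = -192)
T = -34/13173 (T = 1/(355*(-1/34) - 377) = 1/(-355/34 - 377) = 1/(-13173/34) = -34/13173 ≈ -0.0025810)
d - T = -192 - 1*(-34/13173) = -192 + 34/13173 = -2529182/13173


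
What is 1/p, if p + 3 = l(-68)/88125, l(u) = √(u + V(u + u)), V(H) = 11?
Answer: -7766015625/23298046894 - 29375*I*√57/23298046894 ≈ -0.33333 - 9.5191e-6*I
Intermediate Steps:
l(u) = √(11 + u) (l(u) = √(u + 11) = √(11 + u))
p = -3 + I*√57/88125 (p = -3 + √(11 - 68)/88125 = -3 + √(-57)*(1/88125) = -3 + (I*√57)*(1/88125) = -3 + I*√57/88125 ≈ -3.0 + 8.5672e-5*I)
1/p = 1/(-3 + I*√57/88125)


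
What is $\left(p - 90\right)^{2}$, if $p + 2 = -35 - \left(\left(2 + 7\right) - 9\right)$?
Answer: $16129$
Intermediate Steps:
$p = -37$ ($p = -2 - 35 = -37$)
$\left(p - 90\right)^{2} = \left(-37 - 90\right)^{2} = \left(-127\right)^{2} = 16129$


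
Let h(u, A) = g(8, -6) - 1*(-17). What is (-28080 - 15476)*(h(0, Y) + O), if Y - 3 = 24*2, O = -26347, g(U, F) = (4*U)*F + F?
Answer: 1155453568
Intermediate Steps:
g(U, F) = F + 4*F*U (g(U, F) = 4*F*U + F = F + 4*F*U)
Y = 51 (Y = 3 + 24*2 = 3 + 48 = 51)
h(u, A) = -181 (h(u, A) = -6*(1 + 4*8) - 1*(-17) = -6*(1 + 32) + 17 = -6*33 + 17 = -198 + 17 = -181)
(-28080 - 15476)*(h(0, Y) + O) = (-28080 - 15476)*(-181 - 26347) = -43556*(-26528) = 1155453568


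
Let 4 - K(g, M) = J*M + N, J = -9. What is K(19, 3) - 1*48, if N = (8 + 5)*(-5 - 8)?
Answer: 152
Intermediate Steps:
N = -169 (N = 13*(-13) = -169)
K(g, M) = 173 + 9*M (K(g, M) = 4 - (-9*M - 169) = 4 - (-169 - 9*M) = 4 + (169 + 9*M) = 173 + 9*M)
K(19, 3) - 1*48 = (173 + 9*3) - 1*48 = (173 + 27) - 48 = 200 - 48 = 152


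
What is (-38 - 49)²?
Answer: 7569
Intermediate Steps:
(-38 - 49)² = (-87)² = 7569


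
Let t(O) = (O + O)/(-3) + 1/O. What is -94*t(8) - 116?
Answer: 4483/12 ≈ 373.58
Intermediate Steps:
t(O) = 1/O - 2*O/3 (t(O) = (2*O)*(-1/3) + 1/O = -2*O/3 + 1/O = 1/O - 2*O/3)
-94*t(8) - 116 = -94*(1/8 - 2/3*8) - 116 = -94*(1/8 - 16/3) - 116 = -94*(-125/24) - 116 = 5875/12 - 116 = 4483/12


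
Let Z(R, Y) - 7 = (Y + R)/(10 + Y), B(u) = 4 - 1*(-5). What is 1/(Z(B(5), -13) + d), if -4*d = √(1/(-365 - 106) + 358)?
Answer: 188400/1064149 + 12*√79418607/1064149 ≈ 0.27754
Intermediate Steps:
B(u) = 9 (B(u) = 4 + 5 = 9)
d = -√79418607/1884 (d = -√(1/(-365 - 106) + 358)/4 = -√(1/(-471) + 358)/4 = -√(-1/471 + 358)/4 = -√79418607/1884 ≈ -4.7302)
Z(R, Y) = 7 + (R + Y)/(10 + Y) (Z(R, Y) = 7 + (Y + R)/(10 + Y) = 7 + (R + Y)/(10 + Y))
1/(Z(B(5), -13) + d) = 1/((70 + 9 + 8*(-13))/(10 - 13) - √79418607/1884) = 1/((70 + 9 - 104)/(-3) - √79418607/1884) = 1/(-⅓*(-25) - √79418607/1884) = 1/(25/3 - √79418607/1884)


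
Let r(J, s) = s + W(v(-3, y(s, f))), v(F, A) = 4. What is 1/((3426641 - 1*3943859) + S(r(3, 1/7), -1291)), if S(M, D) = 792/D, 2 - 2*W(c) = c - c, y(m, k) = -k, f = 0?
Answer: -1291/667729230 ≈ -1.9334e-6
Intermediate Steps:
W(c) = 1 (W(c) = 1 - (c - c)/2 = 1 - ½*0 = 1 + 0 = 1)
r(J, s) = 1 + s (r(J, s) = s + 1 = 1 + s)
1/((3426641 - 1*3943859) + S(r(3, 1/7), -1291)) = 1/((3426641 - 1*3943859) + 792/(-1291)) = 1/((3426641 - 3943859) + 792*(-1/1291)) = 1/(-517218 - 792/1291) = 1/(-667729230/1291) = -1291/667729230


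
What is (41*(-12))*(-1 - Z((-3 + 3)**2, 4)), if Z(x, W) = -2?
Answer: -492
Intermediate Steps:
(41*(-12))*(-1 - Z((-3 + 3)**2, 4)) = (41*(-12))*(-1 - 1*(-2)) = -492*(-1 + 2) = -492*1 = -492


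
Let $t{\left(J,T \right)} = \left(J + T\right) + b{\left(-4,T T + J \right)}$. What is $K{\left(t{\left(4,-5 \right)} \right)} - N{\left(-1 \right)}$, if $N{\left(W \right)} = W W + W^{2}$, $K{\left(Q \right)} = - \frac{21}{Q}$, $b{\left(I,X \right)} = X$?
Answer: $- \frac{11}{4} \approx -2.75$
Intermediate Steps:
$t{\left(J,T \right)} = T + T^{2} + 2 J$ ($t{\left(J,T \right)} = \left(J + T\right) + \left(T T + J\right) = \left(J + T\right) + \left(T^{2} + J\right) = \left(J + T\right) + \left(J + T^{2}\right) = T + T^{2} + 2 J$)
$N{\left(W \right)} = 2 W^{2}$ ($N{\left(W \right)} = W^{2} + W^{2} = 2 W^{2}$)
$K{\left(t{\left(4,-5 \right)} \right)} - N{\left(-1 \right)} = - \frac{21}{-5 + \left(-5\right)^{2} + 2 \cdot 4} - 2 \left(-1\right)^{2} = - \frac{21}{-5 + 25 + 8} - 2 \cdot 1 = - \frac{21}{28} - 2 = \left(-21\right) \frac{1}{28} - 2 = - \frac{3}{4} - 2 = - \frac{11}{4}$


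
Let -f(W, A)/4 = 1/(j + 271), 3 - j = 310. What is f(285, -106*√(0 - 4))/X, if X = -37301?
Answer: -1/335709 ≈ -2.9788e-6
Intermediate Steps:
j = -307 (j = 3 - 1*310 = 3 - 310 = -307)
f(W, A) = ⅑ (f(W, A) = -4/(-307 + 271) = -4/(-36) = -4*(-1/36) = ⅑)
f(285, -106*√(0 - 4))/X = (⅑)/(-37301) = (⅑)*(-1/37301) = -1/335709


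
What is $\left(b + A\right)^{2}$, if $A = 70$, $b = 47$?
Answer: $13689$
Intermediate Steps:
$\left(b + A\right)^{2} = \left(47 + 70\right)^{2} = 117^{2} = 13689$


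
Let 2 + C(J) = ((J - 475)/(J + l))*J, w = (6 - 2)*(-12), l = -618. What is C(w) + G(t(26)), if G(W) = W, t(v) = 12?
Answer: -3074/111 ≈ -27.694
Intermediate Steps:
w = -48 (w = 4*(-12) = -48)
C(J) = -2 + J*(-475 + J)/(-618 + J) (C(J) = -2 + ((J - 475)/(J - 618))*J = -2 + ((-475 + J)/(-618 + J))*J = -2 + J*(-475 + J)/(-618 + J))
C(w) + G(t(26)) = (1236 + (-48)² - 477*(-48))/(-618 - 48) + 12 = (1236 + 2304 + 22896)/(-666) + 12 = -1/666*26436 + 12 = -4406/111 + 12 = -3074/111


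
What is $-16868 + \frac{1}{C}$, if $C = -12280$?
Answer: $- \frac{207139041}{12280} \approx -16868.0$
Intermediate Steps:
$-16868 + \frac{1}{C} = -16868 + \frac{1}{-12280} = -16868 - \frac{1}{12280} = - \frac{207139041}{12280}$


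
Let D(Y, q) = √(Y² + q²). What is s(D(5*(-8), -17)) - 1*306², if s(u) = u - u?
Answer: -93636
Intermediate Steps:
s(u) = 0
s(D(5*(-8), -17)) - 1*306² = 0 - 1*306² = 0 - 1*93636 = 0 - 93636 = -93636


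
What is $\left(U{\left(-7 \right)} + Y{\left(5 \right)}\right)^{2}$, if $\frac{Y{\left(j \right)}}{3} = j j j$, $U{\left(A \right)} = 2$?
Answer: $142129$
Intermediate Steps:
$Y{\left(j \right)} = 3 j^{3}$ ($Y{\left(j \right)} = 3 j j j = 3 j j^{2} = 3 j^{3}$)
$\left(U{\left(-7 \right)} + Y{\left(5 \right)}\right)^{2} = \left(2 + 3 \cdot 5^{3}\right)^{2} = \left(2 + 3 \cdot 125\right)^{2} = \left(2 + 375\right)^{2} = 377^{2} = 142129$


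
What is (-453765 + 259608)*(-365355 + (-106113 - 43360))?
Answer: 99957459996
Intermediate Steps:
(-453765 + 259608)*(-365355 + (-106113 - 43360)) = -194157*(-365355 - 149473) = -194157*(-514828) = 99957459996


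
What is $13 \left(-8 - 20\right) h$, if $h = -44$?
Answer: $16016$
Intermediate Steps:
$13 \left(-8 - 20\right) h = 13 \left(-8 - 20\right) \left(-44\right) = 13 \left(-28\right) \left(-44\right) = \left(-364\right) \left(-44\right) = 16016$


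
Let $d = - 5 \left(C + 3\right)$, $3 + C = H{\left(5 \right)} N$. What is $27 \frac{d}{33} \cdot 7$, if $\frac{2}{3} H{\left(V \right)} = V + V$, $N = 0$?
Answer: $0$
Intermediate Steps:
$H{\left(V \right)} = 3 V$ ($H{\left(V \right)} = \frac{3 \left(V + V\right)}{2} = \frac{3 \cdot 2 V}{2} = 3 V$)
$C = -3$ ($C = -3 + 3 \cdot 5 \cdot 0 = -3 + 15 \cdot 0 = -3 + 0 = -3$)
$d = 0$ ($d = - 5 \left(-3 + 3\right) = \left(-5\right) 0 = 0$)
$27 \frac{d}{33} \cdot 7 = 27 \cdot \frac{0}{33} \cdot 7 = 27 \cdot 0 \cdot \frac{1}{33} \cdot 7 = 27 \cdot 0 \cdot 7 = 0 \cdot 7 = 0$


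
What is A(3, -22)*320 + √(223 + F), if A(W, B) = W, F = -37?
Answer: 960 + √186 ≈ 973.64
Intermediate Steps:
A(3, -22)*320 + √(223 + F) = 3*320 + √(223 - 37) = 960 + √186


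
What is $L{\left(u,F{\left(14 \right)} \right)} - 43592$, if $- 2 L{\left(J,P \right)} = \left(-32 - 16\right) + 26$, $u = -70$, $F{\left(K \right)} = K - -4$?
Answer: $-43581$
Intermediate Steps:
$F{\left(K \right)} = 4 + K$ ($F{\left(K \right)} = K + 4 = 4 + K$)
$L{\left(J,P \right)} = 11$ ($L{\left(J,P \right)} = - \frac{\left(-32 - 16\right) + 26}{2} = - \frac{-48 + 26}{2} = \left(- \frac{1}{2}\right) \left(-22\right) = 11$)
$L{\left(u,F{\left(14 \right)} \right)} - 43592 = 11 - 43592 = -43581$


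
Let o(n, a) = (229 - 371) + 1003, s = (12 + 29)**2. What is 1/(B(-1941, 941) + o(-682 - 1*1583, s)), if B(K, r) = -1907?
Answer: -1/1046 ≈ -0.00095602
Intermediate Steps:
s = 1681 (s = 41**2 = 1681)
o(n, a) = 861 (o(n, a) = -142 + 1003 = 861)
1/(B(-1941, 941) + o(-682 - 1*1583, s)) = 1/(-1907 + 861) = 1/(-1046) = -1/1046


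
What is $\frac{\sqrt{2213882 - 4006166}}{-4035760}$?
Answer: $- \frac{i \sqrt{448071}}{2017880} \approx - 0.00033172 i$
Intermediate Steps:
$\frac{\sqrt{2213882 - 4006166}}{-4035760} = \sqrt{-1792284} \left(- \frac{1}{4035760}\right) = 2 i \sqrt{448071} \left(- \frac{1}{4035760}\right) = - \frac{i \sqrt{448071}}{2017880}$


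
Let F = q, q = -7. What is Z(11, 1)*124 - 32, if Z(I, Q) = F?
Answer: -900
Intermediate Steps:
F = -7
Z(I, Q) = -7
Z(11, 1)*124 - 32 = -7*124 - 32 = -868 - 32 = -900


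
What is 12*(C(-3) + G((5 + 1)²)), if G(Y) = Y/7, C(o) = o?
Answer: 180/7 ≈ 25.714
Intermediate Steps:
G(Y) = Y/7 (G(Y) = Y*(⅐) = Y/7)
12*(C(-3) + G((5 + 1)²)) = 12*(-3 + (5 + 1)²/7) = 12*(-3 + (⅐)*6²) = 12*(-3 + (⅐)*36) = 12*(-3 + 36/7) = 12*(15/7) = 180/7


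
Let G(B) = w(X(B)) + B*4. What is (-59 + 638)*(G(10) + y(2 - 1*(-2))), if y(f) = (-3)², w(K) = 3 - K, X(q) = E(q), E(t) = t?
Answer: 24318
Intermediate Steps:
X(q) = q
G(B) = 3 + 3*B (G(B) = (3 - B) + B*4 = (3 - B) + 4*B = 3 + 3*B)
y(f) = 9
(-59 + 638)*(G(10) + y(2 - 1*(-2))) = (-59 + 638)*((3 + 3*10) + 9) = 579*((3 + 30) + 9) = 579*(33 + 9) = 579*42 = 24318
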